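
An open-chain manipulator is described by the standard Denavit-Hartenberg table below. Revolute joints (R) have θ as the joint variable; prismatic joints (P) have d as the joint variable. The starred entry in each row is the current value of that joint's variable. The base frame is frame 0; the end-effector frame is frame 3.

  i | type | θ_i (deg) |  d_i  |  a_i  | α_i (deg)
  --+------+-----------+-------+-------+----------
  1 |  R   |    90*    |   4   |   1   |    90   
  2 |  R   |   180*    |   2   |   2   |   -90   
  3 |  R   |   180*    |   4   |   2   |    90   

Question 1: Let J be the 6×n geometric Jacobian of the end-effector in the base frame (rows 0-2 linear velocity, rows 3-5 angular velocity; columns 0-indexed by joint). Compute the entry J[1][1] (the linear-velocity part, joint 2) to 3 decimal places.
axis z_1 = (1.0000,-0.0000,0.0000); lever o_n−o_1 = (2.0000,-0.0000,-4.0000)
cross product → J_v[:, 1] = (0.0000,4.0000,-0.0000)
J_ω[:, 1] = z_1
entry J[1][1] = 4.0000

4.000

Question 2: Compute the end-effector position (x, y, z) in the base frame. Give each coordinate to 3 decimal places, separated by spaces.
after link 1: o_1 = (0.0000, 1.0000, 4.0000)
after link 2: o_2 = (2.0000, -1.0000, 4.0000)
after link 3: o_3 = (2.0000, 1.0000, -0.0000)

2.000 1.000 -0.000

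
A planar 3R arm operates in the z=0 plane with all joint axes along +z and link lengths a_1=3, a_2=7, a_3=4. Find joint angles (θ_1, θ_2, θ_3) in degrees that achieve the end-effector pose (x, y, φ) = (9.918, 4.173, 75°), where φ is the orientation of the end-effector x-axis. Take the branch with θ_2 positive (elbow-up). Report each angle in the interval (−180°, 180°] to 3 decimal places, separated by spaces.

wrist centre = target − a_3·(cos φ, sin φ) = (8.8827, 0.3093)
cos θ_2 = (78.9984−3²−7²)/(2·3·7) = 0.5000; θ_2 = 60.0024° (elbow-up)
β = atan2(0.3093,8.8827) = 1.9942°; ψ = atan2(6.0623,6.4997) = 43.0058°
θ_1 = β − ψ = -41.0115°
θ_3 = φ − θ_1 − θ_2 = 56.0091° (wrapped to (-180°,180°])

-41.012 60.002 56.009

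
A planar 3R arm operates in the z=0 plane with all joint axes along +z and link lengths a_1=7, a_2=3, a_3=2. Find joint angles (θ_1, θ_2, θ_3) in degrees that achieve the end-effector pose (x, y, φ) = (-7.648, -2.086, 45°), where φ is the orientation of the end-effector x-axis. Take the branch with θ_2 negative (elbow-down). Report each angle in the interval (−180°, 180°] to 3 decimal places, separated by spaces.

-150.001 -29.994 -135.005

wrist centre = target − a_3·(cos φ, sin φ) = (-9.0622, -3.5002)
cos θ_2 = (94.3752−7²−3²)/(2·7·3) = 0.8661; θ_2 = -29.9942° (elbow-down)
β = atan2(-3.5002,-9.0622) = -158.8813°; ψ = atan2(-1.4997,9.5982) = -8.8807°
θ_1 = β − ψ = -150.0006°
θ_3 = φ − θ_1 − θ_2 = -135.0053° (wrapped to (-180°,180°])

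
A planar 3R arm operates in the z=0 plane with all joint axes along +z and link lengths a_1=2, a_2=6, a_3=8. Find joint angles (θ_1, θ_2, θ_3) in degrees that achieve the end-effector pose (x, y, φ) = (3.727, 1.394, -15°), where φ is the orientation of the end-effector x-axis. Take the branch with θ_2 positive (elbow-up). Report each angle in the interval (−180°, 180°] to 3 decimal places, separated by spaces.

38.231 119.982 -173.214

wrist centre = target − a_3·(cos φ, sin φ) = (-4.0004, 3.4646)
cos θ_2 = (28.0064−2²−6²)/(2·2·6) = -0.4997; θ_2 = 119.9824° (elbow-up)
β = atan2(3.4646,-4.0004) = 139.1058°; ψ = atan2(5.1971,-0.9984) = 100.8746°
θ_1 = β − ψ = 38.2312°
θ_3 = φ − θ_1 − θ_2 = -173.2137° (wrapped to (-180°,180°])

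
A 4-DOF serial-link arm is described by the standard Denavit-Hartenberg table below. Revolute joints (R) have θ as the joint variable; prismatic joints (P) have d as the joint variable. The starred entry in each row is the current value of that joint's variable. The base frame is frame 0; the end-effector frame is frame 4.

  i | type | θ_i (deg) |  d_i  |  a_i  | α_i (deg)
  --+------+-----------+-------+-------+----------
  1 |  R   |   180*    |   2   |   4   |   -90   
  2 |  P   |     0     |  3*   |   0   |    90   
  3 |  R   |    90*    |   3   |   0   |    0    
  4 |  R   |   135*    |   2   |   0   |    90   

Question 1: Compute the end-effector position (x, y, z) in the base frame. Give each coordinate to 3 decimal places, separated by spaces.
-4.000 -3.000 7.000

after link 1: o_1 = (-4.0000, 0.0000, 2.0000)
after link 2: o_2 = (-4.0000, -3.0000, 2.0000)
after link 3: o_3 = (-4.0000, -3.0000, 5.0000)
after link 4: o_4 = (-4.0000, -3.0000, 7.0000)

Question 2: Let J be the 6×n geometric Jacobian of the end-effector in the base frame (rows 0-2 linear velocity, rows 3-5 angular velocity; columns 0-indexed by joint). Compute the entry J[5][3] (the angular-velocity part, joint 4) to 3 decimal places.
1.000

axis z_3 = (0.0000,0.0000,1.0000); lever o_n−o_3 = (0.0000,0.0000,2.0000)
cross product → J_v[:, 3] = (0.0000,0.0000,0.0000)
J_ω[:, 3] = z_3
entry J[5][3] = 1.0000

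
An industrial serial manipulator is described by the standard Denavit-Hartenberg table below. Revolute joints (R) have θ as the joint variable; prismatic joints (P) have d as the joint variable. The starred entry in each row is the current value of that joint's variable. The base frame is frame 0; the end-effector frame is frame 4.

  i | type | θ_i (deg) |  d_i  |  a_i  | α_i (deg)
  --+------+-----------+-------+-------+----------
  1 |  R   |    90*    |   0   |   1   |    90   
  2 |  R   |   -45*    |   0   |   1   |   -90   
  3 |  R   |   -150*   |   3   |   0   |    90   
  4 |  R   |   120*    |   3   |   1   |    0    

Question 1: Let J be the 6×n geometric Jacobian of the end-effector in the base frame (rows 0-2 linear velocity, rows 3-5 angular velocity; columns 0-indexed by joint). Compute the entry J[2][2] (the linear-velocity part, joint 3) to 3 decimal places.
2.014

axis z_2 = (0.0000,0.7071,0.7071); lever o_n−o_2 = (-2.8481,1.9792,3.4882)
cross product → J_v[:, 2] = (1.0670,-2.0139,2.0139)
J_ω[:, 2] = z_2
entry J[2][2] = 2.0139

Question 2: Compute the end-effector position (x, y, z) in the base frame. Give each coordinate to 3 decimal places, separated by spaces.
-2.848 3.686 2.781

after link 1: o_1 = (0.0000, 1.0000, 0.0000)
after link 2: o_2 = (0.0000, 1.7071, -0.7071)
after link 3: o_3 = (0.0000, 3.8284, 1.4142)
after link 4: o_4 = (-2.8481, 3.6863, 2.7811)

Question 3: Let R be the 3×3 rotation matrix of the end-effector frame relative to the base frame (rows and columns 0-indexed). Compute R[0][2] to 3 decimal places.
End-effector z-axis (col 2 of R) = (-0.8660,-0.3536,0.3536)
R[0][2] = -0.8660

-0.866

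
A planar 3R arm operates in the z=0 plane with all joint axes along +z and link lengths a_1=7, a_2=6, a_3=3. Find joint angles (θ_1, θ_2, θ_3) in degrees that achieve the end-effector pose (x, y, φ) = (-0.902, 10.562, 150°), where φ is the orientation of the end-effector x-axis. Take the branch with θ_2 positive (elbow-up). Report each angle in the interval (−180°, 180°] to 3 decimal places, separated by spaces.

wrist centre = target − a_3·(cos φ, sin φ) = (1.6961, 9.0620)
cos θ_2 = (84.9965−7²−6²)/(2·7·6) = -0.0000; θ_2 = 90.0024° (elbow-up)
β = atan2(9.0620,1.6961) = 79.3990°; ψ = atan2(6.0000,6.9998) = 40.6023°
θ_1 = β − ψ = 38.7967°
θ_3 = φ − θ_1 − θ_2 = 21.2010° (wrapped to (-180°,180°])

38.797 90.002 21.201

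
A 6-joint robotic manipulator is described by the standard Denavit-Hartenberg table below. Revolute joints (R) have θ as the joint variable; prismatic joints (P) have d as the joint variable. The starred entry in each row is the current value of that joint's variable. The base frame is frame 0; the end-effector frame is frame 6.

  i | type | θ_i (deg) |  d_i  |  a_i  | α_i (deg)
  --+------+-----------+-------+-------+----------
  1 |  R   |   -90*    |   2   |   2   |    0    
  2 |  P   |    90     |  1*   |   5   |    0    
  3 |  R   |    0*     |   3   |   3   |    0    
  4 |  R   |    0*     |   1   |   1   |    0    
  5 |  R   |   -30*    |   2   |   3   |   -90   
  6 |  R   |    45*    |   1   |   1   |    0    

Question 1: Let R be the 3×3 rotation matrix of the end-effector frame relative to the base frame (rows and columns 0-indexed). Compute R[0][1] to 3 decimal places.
-0.612

End-effector y-axis (col 1 of R) = (-0.6124,0.3536,-0.7071)
R[0][1] = -0.6124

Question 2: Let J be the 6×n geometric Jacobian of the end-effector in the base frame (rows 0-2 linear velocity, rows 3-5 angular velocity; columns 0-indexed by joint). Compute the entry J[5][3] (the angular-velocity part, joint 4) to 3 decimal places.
axis z_3 = (0.0000,0.0000,1.0000); lever o_n−o_3 = (4.7104,-0.9875,2.2929)
cross product → J_v[:, 3] = (0.9875,4.7104,-0.0000)
J_ω[:, 3] = z_3
entry J[5][3] = 1.0000

1.000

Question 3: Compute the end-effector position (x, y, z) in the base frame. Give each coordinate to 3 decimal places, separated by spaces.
after link 1: o_1 = (0.0000, -2.0000, 2.0000)
after link 2: o_2 = (5.0000, -2.0000, 3.0000)
after link 3: o_3 = (8.0000, -2.0000, 6.0000)
after link 4: o_4 = (9.0000, -2.0000, 7.0000)
after link 5: o_5 = (11.5981, -3.5000, 9.0000)
after link 6: o_6 = (12.7104, -2.9875, 8.2929)

12.710 -2.988 8.293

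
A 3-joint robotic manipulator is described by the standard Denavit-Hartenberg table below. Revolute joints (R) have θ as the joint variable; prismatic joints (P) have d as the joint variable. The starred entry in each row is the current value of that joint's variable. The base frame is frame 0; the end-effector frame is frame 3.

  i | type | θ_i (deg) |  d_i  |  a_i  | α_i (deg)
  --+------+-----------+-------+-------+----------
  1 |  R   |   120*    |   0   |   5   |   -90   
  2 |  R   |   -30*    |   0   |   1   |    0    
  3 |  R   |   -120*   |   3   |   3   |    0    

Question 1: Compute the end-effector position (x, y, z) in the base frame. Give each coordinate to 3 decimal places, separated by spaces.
-4.232 1.330 2.000

after link 1: o_1 = (-2.5000, 4.3301, 0.0000)
after link 2: o_2 = (-2.9330, 5.0801, 0.5000)
after link 3: o_3 = (-4.2321, 1.3301, 2.0000)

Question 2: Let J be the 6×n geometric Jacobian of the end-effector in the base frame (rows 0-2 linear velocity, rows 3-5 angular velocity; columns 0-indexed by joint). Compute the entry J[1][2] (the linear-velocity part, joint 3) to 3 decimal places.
1.299

axis z_2 = (-0.8660,-0.5000,0.0000); lever o_n−o_2 = (-1.2990,-3.7500,1.5000)
cross product → J_v[:, 2] = (-0.7500,1.2990,2.5981)
J_ω[:, 2] = z_2
entry J[1][2] = 1.2990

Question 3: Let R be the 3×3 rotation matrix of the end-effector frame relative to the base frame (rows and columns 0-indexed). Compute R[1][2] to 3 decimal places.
-0.500

End-effector z-axis (col 2 of R) = (-0.8660,-0.5000,0.0000)
R[1][2] = -0.5000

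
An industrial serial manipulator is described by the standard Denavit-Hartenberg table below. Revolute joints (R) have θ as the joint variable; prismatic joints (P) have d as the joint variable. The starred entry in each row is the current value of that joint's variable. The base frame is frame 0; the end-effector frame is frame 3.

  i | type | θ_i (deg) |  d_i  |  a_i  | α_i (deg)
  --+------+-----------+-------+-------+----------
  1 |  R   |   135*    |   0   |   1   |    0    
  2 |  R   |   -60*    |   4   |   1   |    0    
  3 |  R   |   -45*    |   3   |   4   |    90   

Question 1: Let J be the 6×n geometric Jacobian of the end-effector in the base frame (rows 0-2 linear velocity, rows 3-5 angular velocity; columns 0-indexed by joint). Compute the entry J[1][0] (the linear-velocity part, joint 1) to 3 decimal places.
3.016

axis z_0 = ẑ; lever o_n−o_0 = (3.0158,3.6730,7.0000)
cross product → J_v[:, 0] = (-3.6730,3.0158,0.0000)
J_ω[:, 0] = z_0
entry J[1][0] = 3.0158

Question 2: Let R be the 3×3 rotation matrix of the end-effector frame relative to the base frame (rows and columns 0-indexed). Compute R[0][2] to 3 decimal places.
End-effector z-axis (col 2 of R) = (0.5000,-0.8660,0.0000)
R[0][2] = 0.5000

0.500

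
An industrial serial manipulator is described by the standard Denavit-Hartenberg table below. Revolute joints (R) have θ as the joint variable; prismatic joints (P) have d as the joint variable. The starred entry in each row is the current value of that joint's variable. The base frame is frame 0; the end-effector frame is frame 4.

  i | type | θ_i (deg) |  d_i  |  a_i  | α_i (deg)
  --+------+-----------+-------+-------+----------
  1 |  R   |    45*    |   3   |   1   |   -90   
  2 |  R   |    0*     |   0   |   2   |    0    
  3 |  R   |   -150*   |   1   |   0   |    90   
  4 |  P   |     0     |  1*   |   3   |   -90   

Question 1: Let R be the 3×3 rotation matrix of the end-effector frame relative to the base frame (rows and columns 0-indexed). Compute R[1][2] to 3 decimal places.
End-effector z-axis (col 2 of R) = (-0.7071,0.7071,0.0000)
R[1][2] = 0.7071

0.707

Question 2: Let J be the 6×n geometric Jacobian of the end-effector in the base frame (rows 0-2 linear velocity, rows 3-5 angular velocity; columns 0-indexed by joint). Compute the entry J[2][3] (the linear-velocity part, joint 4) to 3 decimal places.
prismatic axis z_3 = (-0.3536,-0.3536,-0.8660)
J_v[:, 3] = z_3; J_ω[:, 3] = (0,0,0)
entry J[2][3] = -0.8660

-0.866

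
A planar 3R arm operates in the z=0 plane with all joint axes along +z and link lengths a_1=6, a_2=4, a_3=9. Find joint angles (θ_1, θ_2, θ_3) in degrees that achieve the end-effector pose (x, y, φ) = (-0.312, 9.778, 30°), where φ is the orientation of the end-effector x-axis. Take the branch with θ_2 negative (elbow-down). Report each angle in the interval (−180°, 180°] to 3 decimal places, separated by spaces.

158.865 -30.002 -98.863

wrist centre = target − a_3·(cos φ, sin φ) = (-8.1062, 5.2780)
cos θ_2 = (93.5682−6²−4²)/(2·6·4) = 0.8660; θ_2 = -30.0024° (elbow-down)
β = atan2(5.2780,-8.1062) = 146.9317°; ψ = atan2(-2.0001,9.4640) = -11.9334°
θ_1 = β − ψ = 158.8651°
θ_3 = φ − θ_1 − θ_2 = -98.8627° (wrapped to (-180°,180°])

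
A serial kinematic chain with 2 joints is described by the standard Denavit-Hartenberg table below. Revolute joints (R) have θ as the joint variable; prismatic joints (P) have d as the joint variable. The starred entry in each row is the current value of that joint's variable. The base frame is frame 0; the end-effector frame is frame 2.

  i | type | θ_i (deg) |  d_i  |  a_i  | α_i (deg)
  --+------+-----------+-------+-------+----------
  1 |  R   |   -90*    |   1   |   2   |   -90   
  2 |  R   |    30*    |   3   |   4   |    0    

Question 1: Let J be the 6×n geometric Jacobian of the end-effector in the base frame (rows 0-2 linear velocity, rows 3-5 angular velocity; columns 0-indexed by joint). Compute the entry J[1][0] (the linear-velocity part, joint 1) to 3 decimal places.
axis z_0 = ẑ; lever o_n−o_0 = (3.0000,-5.4641,-1.0000)
cross product → J_v[:, 0] = (5.4641,3.0000,-0.0000)
J_ω[:, 0] = z_0
entry J[1][0] = 3.0000

3.000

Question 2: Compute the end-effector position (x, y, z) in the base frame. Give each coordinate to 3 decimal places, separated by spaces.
after link 1: o_1 = (0.0000, -2.0000, 1.0000)
after link 2: o_2 = (3.0000, -5.4641, -1.0000)

3.000 -5.464 -1.000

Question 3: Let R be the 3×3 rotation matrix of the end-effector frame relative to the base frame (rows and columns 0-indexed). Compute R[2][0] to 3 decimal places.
End-effector x-axis (col 0 of R) = (0.0000,-0.8660,-0.5000)
R[2][0] = -0.5000

-0.500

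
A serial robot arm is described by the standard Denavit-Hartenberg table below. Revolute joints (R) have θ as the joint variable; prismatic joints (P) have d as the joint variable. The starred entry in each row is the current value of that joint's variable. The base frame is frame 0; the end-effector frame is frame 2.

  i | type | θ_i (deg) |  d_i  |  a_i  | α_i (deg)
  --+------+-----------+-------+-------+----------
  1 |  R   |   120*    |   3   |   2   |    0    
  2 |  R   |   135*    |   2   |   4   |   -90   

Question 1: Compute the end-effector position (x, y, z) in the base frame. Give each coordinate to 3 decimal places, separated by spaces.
-2.035 -2.132 5.000

after link 1: o_1 = (-1.0000, 1.7321, 3.0000)
after link 2: o_2 = (-2.0353, -2.1317, 5.0000)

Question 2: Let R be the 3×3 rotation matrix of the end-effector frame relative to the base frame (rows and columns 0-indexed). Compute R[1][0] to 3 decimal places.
-0.966

End-effector x-axis (col 0 of R) = (-0.2588,-0.9659,0.0000)
R[1][0] = -0.9659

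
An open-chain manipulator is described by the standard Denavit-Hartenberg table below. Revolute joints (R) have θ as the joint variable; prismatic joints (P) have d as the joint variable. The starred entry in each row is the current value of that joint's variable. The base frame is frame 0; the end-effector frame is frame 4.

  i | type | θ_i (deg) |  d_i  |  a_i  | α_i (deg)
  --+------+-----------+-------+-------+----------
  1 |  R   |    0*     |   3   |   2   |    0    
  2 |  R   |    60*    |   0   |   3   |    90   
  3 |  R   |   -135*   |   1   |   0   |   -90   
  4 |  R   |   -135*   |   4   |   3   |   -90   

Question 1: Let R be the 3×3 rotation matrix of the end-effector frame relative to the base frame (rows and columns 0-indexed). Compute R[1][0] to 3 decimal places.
0.079

End-effector x-axis (col 0 of R) = (0.8624,0.0795,0.5000)
R[1][0] = 0.0795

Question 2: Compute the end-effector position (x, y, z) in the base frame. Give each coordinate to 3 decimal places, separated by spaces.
after link 1: o_1 = (2.0000, 0.0000, 3.0000)
after link 2: o_2 = (3.5000, 2.5981, 3.0000)
after link 3: o_3 = (4.3660, 2.0981, 3.0000)
after link 4: o_4 = (8.3674, 4.7859, 1.6716)

8.367 4.786 1.672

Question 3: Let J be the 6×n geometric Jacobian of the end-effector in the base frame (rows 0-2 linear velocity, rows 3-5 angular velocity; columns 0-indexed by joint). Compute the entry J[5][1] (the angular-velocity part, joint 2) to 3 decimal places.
1.000

axis z_1 = (0.0000,0.0000,1.0000); lever o_n−o_1 = (6.3674,4.7859,-1.3284)
cross product → J_v[:, 1] = (-4.7859,6.3674,0.0000)
J_ω[:, 1] = z_1
entry J[5][1] = 1.0000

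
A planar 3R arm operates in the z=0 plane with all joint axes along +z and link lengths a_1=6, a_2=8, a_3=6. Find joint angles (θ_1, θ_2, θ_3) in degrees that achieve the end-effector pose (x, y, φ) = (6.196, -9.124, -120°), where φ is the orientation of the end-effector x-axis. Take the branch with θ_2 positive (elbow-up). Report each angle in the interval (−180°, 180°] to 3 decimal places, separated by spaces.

wrist centre = target − a_3·(cos φ, sin φ) = (9.1960, -3.9278)
cos θ_2 = (99.9944−6²−8²)/(2·6·8) = -0.0001; θ_2 = 90.0033° (elbow-up)
β = atan2(-3.9278,9.1960) = -23.1286°; ψ = atan2(8.0000,5.9995) = 53.1322°
θ_1 = β − ψ = -76.2608°
θ_3 = φ − θ_1 − θ_2 = -133.7425° (wrapped to (-180°,180°])

-76.261 90.003 -133.743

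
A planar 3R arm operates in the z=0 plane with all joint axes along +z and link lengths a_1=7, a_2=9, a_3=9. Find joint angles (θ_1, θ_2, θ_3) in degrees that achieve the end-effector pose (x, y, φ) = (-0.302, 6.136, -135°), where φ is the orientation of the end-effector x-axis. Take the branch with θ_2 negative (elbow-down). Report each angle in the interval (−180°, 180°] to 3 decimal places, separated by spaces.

wrist centre = target − a_3·(cos φ, sin φ) = (6.0620, 12.5000)
cos θ_2 = (192.9964−7²−9²)/(2·7·9) = 0.5000; θ_2 = -60.0019° (elbow-down)
β = atan2(12.5000,6.0620) = 64.1285°; ψ = atan2(-7.7944,11.4997) = -34.1289°
θ_1 = β − ψ = 98.2575°
θ_3 = φ − θ_1 − θ_2 = -173.2556° (wrapped to (-180°,180°])

98.257 -60.002 -173.256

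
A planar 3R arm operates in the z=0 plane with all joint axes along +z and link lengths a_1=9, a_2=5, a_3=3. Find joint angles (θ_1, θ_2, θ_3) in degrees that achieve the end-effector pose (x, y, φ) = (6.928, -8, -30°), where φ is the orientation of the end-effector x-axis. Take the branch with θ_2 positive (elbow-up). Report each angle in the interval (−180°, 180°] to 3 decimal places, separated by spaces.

-90.001 120.001 -60.000

wrist centre = target − a_3·(cos φ, sin φ) = (4.3299, -6.5000)
cos θ_2 = (60.9982−9²−5²)/(2·9·5) = -0.5000; θ_2 = 120.0013° (elbow-up)
β = atan2(-6.5000,4.3299) = -56.3307°; ψ = atan2(4.3301,6.4999) = 33.6705°
θ_1 = β − ψ = -90.0013°
θ_3 = φ − θ_1 − θ_2 = -60.0000° (wrapped to (-180°,180°])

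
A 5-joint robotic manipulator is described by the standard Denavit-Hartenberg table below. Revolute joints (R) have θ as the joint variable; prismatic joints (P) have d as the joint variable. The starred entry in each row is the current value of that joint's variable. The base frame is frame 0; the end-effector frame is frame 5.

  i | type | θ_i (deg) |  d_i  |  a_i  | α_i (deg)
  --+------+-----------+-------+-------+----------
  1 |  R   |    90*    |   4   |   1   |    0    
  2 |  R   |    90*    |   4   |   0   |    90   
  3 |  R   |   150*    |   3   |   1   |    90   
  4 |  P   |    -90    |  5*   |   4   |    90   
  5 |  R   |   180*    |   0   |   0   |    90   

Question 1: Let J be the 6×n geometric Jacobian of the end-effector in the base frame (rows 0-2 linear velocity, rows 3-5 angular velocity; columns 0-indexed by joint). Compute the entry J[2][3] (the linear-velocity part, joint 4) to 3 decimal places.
0.866

prismatic axis z_3 = (-0.5000,0.0000,0.8660)
J_v[:, 3] = z_3; J_ω[:, 3] = (0,0,0)
entry J[2][3] = 0.8660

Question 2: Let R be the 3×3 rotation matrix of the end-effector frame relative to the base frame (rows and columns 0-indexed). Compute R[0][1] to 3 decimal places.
End-effector y-axis (col 1 of R) = (-0.8660,0.0000,-0.5000)
R[0][1] = -0.8660

-0.866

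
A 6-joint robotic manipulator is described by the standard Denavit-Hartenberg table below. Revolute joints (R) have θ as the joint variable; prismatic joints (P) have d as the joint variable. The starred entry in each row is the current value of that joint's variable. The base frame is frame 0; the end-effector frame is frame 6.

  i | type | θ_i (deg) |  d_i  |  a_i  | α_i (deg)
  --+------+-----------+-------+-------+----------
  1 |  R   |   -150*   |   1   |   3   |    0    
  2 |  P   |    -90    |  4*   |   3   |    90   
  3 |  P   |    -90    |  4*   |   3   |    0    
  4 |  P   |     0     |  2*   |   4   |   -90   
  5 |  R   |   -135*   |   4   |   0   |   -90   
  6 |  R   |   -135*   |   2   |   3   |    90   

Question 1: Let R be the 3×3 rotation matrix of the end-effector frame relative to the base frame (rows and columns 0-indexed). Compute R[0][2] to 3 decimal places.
-0.079

End-effector z-axis (col 2 of R) = (-0.0795,-0.8624,-0.5000)
R[0][2] = -0.0795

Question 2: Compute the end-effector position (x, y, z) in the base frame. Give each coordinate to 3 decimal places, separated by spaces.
-2.037 9.356 -4.914

after link 1: o_1 = (-2.5981, -1.5000, 1.0000)
after link 2: o_2 = (-4.0981, 1.0981, 5.0000)
after link 3: o_3 = (-0.6340, 3.0981, 2.0000)
after link 4: o_4 = (1.0981, 4.0981, -2.0000)
after link 5: o_5 = (-0.9019, 7.5622, -2.0000)
after link 6: o_6 = (-2.0369, 9.3564, -4.9142)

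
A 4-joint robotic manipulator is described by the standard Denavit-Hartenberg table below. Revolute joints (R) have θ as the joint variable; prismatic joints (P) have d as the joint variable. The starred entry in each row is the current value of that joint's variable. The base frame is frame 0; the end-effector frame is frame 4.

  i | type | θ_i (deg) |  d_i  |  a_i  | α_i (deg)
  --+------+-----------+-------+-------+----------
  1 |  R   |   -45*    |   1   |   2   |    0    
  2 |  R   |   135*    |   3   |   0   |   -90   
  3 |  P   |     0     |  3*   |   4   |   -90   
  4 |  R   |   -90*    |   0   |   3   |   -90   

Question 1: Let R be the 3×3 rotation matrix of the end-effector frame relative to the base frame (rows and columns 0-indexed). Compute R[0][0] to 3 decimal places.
End-effector x-axis (col 0 of R) = (-1.0000,0.0000,0.0000)
R[0][0] = -1.0000

-1.000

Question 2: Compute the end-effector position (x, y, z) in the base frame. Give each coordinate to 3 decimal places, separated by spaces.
after link 1: o_1 = (1.4142, -1.4142, 1.0000)
after link 2: o_2 = (1.4142, -1.4142, 4.0000)
after link 3: o_3 = (-1.5858, 2.5858, 4.0000)
after link 4: o_4 = (-4.5858, 2.5858, 4.0000)

-4.586 2.586 4.000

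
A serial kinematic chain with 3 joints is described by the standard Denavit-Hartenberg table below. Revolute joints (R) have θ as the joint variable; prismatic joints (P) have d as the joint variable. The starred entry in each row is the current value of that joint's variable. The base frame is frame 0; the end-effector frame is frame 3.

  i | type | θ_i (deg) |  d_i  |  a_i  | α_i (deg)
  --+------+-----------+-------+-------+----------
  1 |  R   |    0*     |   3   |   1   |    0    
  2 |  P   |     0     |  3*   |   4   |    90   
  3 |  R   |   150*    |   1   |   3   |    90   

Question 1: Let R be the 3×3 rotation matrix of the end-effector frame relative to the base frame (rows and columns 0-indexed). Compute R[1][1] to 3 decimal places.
End-effector y-axis (col 1 of R) = (-0.0000,-1.0000,0.0000)
R[1][1] = -1.0000

-1.000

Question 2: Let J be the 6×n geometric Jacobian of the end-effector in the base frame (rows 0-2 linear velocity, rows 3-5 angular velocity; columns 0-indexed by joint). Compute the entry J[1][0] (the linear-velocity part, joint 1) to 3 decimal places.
2.402

axis z_0 = ẑ; lever o_n−o_0 = (2.4019,-1.0000,7.5000)
cross product → J_v[:, 0] = (1.0000,2.4019,-0.0000)
J_ω[:, 0] = z_0
entry J[1][0] = 2.4019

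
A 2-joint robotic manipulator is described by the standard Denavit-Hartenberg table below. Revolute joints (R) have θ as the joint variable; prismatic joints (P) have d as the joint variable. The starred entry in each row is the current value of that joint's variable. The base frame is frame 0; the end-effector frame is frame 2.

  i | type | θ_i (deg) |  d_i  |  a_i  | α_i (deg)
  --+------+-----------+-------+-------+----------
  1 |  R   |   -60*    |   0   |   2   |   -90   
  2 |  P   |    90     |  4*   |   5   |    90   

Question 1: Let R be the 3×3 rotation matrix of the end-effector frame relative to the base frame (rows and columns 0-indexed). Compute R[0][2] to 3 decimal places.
End-effector z-axis (col 2 of R) = (0.5000,-0.8660,0.0000)
R[0][2] = 0.5000

0.500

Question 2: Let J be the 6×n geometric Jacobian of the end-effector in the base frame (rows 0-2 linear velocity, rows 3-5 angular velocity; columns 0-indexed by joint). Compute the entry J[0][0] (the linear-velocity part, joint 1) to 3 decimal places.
-0.268

axis z_0 = ẑ; lever o_n−o_0 = (4.4641,0.2679,-5.0000)
cross product → J_v[:, 0] = (-0.2679,4.4641,0.0000)
J_ω[:, 0] = z_0
entry J[0][0] = -0.2679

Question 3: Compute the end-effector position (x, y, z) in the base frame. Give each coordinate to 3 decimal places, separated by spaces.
4.464 0.268 -5.000

after link 1: o_1 = (1.0000, -1.7321, 0.0000)
after link 2: o_2 = (4.4641, 0.2679, -5.0000)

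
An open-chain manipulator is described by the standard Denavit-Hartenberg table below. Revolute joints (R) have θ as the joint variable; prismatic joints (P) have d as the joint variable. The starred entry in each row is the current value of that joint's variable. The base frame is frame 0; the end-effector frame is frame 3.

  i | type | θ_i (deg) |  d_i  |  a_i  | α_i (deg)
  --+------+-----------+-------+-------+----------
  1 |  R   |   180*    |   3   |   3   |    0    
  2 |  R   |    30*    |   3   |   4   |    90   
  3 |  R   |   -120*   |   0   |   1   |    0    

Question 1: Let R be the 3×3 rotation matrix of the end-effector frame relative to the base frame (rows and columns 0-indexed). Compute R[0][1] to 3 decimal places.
-0.750

End-effector y-axis (col 1 of R) = (-0.7500,-0.4330,-0.5000)
R[0][1] = -0.7500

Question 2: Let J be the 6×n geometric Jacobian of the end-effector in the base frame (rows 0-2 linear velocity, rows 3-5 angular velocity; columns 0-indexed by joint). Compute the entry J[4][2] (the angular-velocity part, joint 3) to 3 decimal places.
0.866

axis z_2 = (-0.5000,0.8660,0.0000); lever o_n−o_2 = (0.4330,0.2500,-0.8660)
cross product → J_v[:, 2] = (-0.7500,-0.4330,-0.5000)
J_ω[:, 2] = z_2
entry J[4][2] = 0.8660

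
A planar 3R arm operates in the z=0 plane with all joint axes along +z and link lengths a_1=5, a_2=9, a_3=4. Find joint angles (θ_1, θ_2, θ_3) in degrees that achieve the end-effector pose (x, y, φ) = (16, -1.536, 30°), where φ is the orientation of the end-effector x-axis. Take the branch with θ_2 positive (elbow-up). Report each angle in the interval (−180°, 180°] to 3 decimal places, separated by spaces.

wrist centre = target − a_3·(cos φ, sin φ) = (12.5359, -3.5360)
cos θ_2 = (169.6520−5²−9²)/(2·5·9) = 0.7072; θ_2 = 44.9888° (elbow-up)
β = atan2(-3.5360,12.5359) = -15.7522°; ψ = atan2(6.3627,11.3652) = 29.2419°
θ_1 = β − ψ = -44.9941°
θ_3 = φ − θ_1 − θ_2 = 30.0053° (wrapped to (-180°,180°])

-44.994 44.989 30.005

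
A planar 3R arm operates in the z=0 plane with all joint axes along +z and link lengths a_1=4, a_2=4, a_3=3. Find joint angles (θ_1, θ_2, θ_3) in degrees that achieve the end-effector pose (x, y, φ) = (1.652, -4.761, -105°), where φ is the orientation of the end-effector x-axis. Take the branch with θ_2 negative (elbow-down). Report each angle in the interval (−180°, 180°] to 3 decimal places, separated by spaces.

wrist centre = target − a_3·(cos φ, sin φ) = (2.4285, -1.8632)
cos θ_2 = (9.3690−4²−4²)/(2·4·4) = -0.7072; θ_2 = -135.0091° (elbow-down)
β = atan2(-1.8632,2.4285) = -37.4971°; ψ = atan2(-2.8280,1.1711) = -67.5045°
θ_1 = β − ψ = 30.0075°
θ_3 = φ − θ_1 − θ_2 = 0.0016° (wrapped to (-180°,180°])

30.007 -135.009 0.002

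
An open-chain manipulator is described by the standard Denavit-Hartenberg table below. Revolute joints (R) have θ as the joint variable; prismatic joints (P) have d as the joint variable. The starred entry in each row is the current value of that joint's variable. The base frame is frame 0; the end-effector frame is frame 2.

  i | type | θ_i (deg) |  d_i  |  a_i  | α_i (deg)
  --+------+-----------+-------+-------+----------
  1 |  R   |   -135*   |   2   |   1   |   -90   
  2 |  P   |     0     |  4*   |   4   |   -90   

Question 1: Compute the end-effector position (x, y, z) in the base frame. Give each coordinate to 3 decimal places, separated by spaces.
after link 1: o_1 = (-0.7071, -0.7071, 2.0000)
after link 2: o_2 = (-0.7071, -6.3640, 2.0000)

-0.707 -6.364 2.000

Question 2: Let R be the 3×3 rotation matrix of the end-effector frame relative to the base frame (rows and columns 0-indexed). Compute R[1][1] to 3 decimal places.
0.707

End-effector y-axis (col 1 of R) = (-0.7071,0.7071,-0.0000)
R[1][1] = 0.7071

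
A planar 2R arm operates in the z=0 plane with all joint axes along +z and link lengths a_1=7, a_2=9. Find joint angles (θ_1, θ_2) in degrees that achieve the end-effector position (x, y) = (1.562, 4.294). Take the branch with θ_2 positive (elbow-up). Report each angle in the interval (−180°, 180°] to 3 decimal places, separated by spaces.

cos θ_2 = (20.8783−7²−9²)/(2·7·9) = -0.8660; θ_2 = 150.0023° (elbow-up)
β = atan2(4.2940,1.5620) = 70.0105°; ψ = atan2(4.4997,-0.7944) = 100.0123°
θ_1 = β − ψ = -30.0018°

-30.002 150.002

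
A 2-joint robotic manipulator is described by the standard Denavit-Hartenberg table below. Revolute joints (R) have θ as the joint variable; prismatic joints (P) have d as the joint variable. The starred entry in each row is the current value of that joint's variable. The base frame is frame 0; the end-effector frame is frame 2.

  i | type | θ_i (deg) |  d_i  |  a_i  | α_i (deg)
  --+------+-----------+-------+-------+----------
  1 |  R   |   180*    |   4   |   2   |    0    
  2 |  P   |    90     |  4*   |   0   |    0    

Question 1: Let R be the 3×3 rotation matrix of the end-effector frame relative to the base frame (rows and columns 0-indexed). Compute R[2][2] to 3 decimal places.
1.000

End-effector z-axis (col 2 of R) = (0.0000,0.0000,1.0000)
R[2][2] = 1.0000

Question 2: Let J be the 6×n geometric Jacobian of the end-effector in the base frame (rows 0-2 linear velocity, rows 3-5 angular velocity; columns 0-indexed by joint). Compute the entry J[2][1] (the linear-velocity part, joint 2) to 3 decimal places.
1.000

prismatic axis z_1 = (0.0000,0.0000,1.0000)
J_v[:, 1] = z_1; J_ω[:, 1] = (0,0,0)
entry J[2][1] = 1.0000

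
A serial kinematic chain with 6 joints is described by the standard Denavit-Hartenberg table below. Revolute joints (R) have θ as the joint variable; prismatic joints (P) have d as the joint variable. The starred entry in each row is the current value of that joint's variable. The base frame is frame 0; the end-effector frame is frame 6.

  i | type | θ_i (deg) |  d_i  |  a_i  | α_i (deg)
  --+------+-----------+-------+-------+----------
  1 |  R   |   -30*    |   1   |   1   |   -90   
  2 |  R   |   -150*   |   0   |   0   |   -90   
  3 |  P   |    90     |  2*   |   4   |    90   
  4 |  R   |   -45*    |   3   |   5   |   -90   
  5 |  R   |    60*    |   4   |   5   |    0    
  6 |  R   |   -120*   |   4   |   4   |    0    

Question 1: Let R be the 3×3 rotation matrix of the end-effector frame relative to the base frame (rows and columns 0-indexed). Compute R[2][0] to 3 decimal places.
0.127

End-effector x-axis (col 0 of R) = (-0.9794,0.1572,0.1268)
R[2][0] = 0.1268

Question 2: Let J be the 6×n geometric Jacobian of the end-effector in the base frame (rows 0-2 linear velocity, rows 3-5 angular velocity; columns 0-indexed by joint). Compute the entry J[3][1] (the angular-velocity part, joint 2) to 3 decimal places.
axis z_1 = (0.5000,0.8660,0.0000); lever o_n−o_1 = (-9.3809,-13.4914,1.8805)
cross product → J_v[:, 1] = (1.6285,-0.9402,1.3784)
J_ω[:, 1] = z_1
entry J[3][1] = 0.5000

0.500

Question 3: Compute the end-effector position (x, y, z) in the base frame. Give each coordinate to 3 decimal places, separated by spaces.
-8.515 -13.991 2.880

after link 1: o_1 = (0.8660, -0.5000, 1.0000)
after link 2: o_2 = (0.8660, -0.5000, 1.0000)
after link 3: o_3 = (-0.2679, -4.4641, 2.7321)
after link 4: o_4 = (-5.8166, -5.3430, 1.1702)
after link 5: o_5 = (-4.4079, -11.4636, -0.0763)
after link 6: o_6 = (-8.5149, -13.9914, 2.8805)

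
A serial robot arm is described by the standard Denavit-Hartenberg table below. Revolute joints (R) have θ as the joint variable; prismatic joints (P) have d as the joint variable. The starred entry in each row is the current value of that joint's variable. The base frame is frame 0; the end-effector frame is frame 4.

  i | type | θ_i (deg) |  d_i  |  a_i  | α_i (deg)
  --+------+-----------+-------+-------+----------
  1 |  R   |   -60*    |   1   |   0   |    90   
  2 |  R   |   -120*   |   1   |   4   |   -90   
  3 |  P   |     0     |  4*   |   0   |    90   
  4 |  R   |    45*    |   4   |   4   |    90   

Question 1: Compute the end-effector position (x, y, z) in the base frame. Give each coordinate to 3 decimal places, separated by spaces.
-3.080 -4.665 -8.328

after link 1: o_1 = (0.0000, 0.0000, 1.0000)
after link 2: o_2 = (-1.8660, 1.2321, -2.4641)
after link 3: o_3 = (-0.1340, -1.7679, -4.4641)
after link 4: o_4 = (-3.0804, -4.6645, -8.3278)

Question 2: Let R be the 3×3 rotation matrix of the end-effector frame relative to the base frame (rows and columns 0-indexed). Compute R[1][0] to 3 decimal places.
End-effector x-axis (col 0 of R) = (0.1294,-0.2241,-0.9659)
R[1][0] = -0.2241

-0.224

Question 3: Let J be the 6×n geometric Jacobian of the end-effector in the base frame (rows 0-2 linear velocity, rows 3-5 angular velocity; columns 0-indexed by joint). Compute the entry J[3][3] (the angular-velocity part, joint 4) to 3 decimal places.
axis z_3 = (-0.8660,-0.5000,0.0000); lever o_n−o_3 = (-2.9465,-2.8966,-3.8637)
cross product → J_v[:, 3] = (1.9319,-3.3461,1.0353)
J_ω[:, 3] = z_3
entry J[3][3] = -0.8660

-0.866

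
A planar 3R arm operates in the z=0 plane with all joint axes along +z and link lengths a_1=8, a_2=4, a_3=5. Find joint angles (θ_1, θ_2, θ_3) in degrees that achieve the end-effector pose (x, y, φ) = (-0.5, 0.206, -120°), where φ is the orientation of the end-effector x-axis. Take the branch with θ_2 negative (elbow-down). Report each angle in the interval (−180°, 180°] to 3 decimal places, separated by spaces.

wrist centre = target − a_3·(cos φ, sin φ) = (2.0000, 4.5361)
cos θ_2 = (24.5764−8²−4²)/(2·8·4) = -0.8660; θ_2 = -149.9963° (elbow-down)
β = atan2(4.5361,2.0000) = 66.2071°; ψ = atan2(-2.0002,4.5360) = -23.7957°
θ_1 = β − ψ = 90.0028°
θ_3 = φ − θ_1 − θ_2 = -60.0065° (wrapped to (-180°,180°])

90.003 -149.996 -60.007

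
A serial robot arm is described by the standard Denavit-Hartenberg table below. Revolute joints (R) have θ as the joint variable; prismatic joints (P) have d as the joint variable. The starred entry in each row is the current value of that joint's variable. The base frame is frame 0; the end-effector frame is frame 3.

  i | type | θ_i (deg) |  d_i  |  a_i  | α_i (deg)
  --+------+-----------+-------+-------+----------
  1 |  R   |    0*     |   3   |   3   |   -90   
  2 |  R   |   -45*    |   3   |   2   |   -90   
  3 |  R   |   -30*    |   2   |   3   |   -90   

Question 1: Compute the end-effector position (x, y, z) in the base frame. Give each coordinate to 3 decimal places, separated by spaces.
7.666 4.500 4.837

after link 1: o_1 = (3.0000, 0.0000, 3.0000)
after link 2: o_2 = (4.4142, 3.0000, 4.4142)
after link 3: o_3 = (7.6655, 4.5000, 4.8371)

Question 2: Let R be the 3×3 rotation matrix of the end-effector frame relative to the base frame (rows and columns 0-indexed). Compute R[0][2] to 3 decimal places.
End-effector z-axis (col 2 of R) = (0.3536,-0.8660,0.3536)
R[0][2] = 0.3536

0.354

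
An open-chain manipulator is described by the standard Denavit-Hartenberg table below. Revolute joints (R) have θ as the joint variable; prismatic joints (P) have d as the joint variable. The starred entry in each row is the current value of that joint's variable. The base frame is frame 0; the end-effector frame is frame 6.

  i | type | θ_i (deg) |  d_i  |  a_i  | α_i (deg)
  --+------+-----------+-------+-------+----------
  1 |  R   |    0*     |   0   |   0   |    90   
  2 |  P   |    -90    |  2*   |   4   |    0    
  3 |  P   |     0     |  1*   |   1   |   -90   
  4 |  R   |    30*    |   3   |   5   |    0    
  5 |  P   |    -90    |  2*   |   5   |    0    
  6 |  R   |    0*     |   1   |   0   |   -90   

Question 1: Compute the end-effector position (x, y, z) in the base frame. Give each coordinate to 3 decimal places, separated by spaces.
after link 1: o_1 = (0.0000, 0.0000, 0.0000)
after link 2: o_2 = (0.0000, -2.0000, -4.0000)
after link 3: o_3 = (0.0000, -3.0000, -5.0000)
after link 4: o_4 = (3.0000, -0.5000, -9.3301)
after link 5: o_5 = (5.0000, -4.8301, -11.8301)
after link 6: o_6 = (6.0000, -4.8301, -11.8301)

6.000 -4.830 -11.830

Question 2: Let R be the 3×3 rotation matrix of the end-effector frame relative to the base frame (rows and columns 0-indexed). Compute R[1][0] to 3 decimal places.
-0.866

End-effector x-axis (col 0 of R) = (-0.0000,-0.8660,-0.5000)
R[1][0] = -0.8660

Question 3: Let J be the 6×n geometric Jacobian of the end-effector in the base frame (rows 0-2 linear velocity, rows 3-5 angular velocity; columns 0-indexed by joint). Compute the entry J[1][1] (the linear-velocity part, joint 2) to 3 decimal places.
prismatic axis z_1 = (0.0000,-1.0000,0.0000)
J_v[:, 1] = z_1; J_ω[:, 1] = (0,0,0)
entry J[1][1] = -1.0000

-1.000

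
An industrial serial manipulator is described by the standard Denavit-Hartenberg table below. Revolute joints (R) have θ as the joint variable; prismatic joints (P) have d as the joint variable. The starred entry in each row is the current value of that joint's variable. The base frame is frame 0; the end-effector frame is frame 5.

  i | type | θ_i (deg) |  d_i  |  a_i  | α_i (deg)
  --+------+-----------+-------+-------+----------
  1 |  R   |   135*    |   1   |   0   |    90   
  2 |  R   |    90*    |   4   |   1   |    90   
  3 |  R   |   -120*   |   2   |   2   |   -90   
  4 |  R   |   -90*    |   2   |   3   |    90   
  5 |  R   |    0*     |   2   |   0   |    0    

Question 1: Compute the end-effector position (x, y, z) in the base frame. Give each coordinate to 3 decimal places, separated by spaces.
-1.414 5.657 3.732

after link 1: o_1 = (0.0000, 0.0000, 1.0000)
after link 2: o_2 = (2.8284, 2.8284, 2.0000)
after link 3: o_3 = (0.1895, 3.0179, 1.0000)
after link 4: o_4 = (-2.6390, 4.4321, 2.7321)
after link 5: o_5 = (-1.4142, 5.6569, 3.7321)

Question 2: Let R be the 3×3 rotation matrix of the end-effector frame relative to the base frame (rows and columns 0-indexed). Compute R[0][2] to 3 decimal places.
0.612

End-effector z-axis (col 2 of R) = (0.6124,0.6124,0.5000)
R[0][2] = 0.6124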